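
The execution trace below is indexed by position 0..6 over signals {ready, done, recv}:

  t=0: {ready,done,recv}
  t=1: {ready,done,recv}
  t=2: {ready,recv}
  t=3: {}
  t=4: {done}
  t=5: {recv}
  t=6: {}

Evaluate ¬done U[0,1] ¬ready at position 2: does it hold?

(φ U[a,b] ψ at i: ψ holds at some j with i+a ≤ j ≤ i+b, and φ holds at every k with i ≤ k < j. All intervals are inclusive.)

Need some j in [2,3] with ¬ready, and ¬done at every k in [2,j-1].
  j=2: ¬ready false.
  j=3: ¬ready holds; ¬done holds at every k in [2,2] → satisfied.

True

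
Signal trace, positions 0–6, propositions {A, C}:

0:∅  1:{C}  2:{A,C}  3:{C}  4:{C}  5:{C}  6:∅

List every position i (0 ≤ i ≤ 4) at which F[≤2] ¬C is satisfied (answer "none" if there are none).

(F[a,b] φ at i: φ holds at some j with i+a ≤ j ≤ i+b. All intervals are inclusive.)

Evaluate at each i in [0,4]:
  i=0: ✓ (witness j=0)
  i=1: ✗ (none in [1,3])
  i=2: ✗ (none in [2,4])
  i=3: ✗ (none in [3,5])
  i=4: ✓ (witness j=6)

0, 4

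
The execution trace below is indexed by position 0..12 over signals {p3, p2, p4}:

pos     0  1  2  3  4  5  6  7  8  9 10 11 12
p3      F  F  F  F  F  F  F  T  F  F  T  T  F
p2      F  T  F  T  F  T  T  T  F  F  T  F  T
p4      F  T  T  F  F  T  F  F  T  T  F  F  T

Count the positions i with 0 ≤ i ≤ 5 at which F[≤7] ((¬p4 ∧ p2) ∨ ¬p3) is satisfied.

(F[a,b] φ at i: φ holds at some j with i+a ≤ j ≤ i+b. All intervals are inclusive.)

Evaluate at each i in [0,5]:
  i=0: ✓ (witness j=0)
  i=1: ✓ (witness j=1)
  i=2: ✓ (witness j=2)
  i=3: ✓ (witness j=3)
  i=4: ✓ (witness j=4)
  i=5: ✓ (witness j=5)
Positions where it holds: {0, 1, 2, 3, 4, 5} → 6.

6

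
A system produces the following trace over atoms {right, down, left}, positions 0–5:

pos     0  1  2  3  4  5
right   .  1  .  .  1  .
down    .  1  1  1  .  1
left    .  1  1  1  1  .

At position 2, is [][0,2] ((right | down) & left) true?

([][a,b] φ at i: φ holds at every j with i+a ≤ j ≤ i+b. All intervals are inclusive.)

Check ((right | down) & left) at every j in [2,4]:
  j=2: true
  j=3: true
  j=4: true
All positions satisfy it → formula holds.

True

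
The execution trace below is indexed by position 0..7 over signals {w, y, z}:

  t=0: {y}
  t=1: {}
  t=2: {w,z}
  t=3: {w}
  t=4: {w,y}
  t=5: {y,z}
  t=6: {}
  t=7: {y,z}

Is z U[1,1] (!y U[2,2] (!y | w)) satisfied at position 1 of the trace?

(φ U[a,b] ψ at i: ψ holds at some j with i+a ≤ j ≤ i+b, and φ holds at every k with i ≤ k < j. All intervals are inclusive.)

Need some j in [2,2] with (!y U[2,2] (!y | w)), and z at every k in [1,j-1].
  j=2: (!y U[2,2] (!y | w)) holds, but z fails at k=1 → not this j.
No j in the window works → until fails.

False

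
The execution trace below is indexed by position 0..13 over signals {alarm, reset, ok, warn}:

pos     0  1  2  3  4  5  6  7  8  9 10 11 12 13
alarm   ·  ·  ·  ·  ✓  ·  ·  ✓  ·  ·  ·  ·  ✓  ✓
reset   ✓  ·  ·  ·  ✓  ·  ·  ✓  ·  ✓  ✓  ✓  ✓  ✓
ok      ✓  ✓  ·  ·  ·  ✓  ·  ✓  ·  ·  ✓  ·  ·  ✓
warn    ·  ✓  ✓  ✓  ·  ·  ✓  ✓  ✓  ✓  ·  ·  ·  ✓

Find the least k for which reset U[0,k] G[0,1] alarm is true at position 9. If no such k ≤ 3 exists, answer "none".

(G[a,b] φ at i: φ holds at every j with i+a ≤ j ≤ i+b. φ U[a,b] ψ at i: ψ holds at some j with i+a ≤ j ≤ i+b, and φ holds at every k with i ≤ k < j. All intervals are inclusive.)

3

Need earliest j ≥ 9 with G[0,1] alarm, and reset at every k in [9,j-1].
  j=9: rhs fails.
  j=10: rhs fails.
  j=11: rhs fails.
  j=12: rhs holds; lhs holds on [9,11]. k = 3.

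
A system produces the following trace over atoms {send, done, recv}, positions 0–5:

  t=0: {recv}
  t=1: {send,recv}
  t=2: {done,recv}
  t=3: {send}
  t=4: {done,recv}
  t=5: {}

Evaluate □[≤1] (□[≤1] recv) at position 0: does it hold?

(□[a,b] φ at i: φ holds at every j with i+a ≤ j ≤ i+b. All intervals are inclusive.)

True

Check □[≤1] recv at every j in [0,1]:
  j=0: holds on [0,1]
  j=1: holds on [1,2]
All positions satisfy it → formula holds.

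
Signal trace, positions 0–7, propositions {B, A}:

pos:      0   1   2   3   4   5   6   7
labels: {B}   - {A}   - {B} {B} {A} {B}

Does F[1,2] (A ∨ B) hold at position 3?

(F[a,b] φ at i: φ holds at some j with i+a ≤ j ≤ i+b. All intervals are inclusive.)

Check (A ∨ B) at each j in [4,5]:
  j=4: true
  j=5: true
Found at j=4 → formula holds.

Yes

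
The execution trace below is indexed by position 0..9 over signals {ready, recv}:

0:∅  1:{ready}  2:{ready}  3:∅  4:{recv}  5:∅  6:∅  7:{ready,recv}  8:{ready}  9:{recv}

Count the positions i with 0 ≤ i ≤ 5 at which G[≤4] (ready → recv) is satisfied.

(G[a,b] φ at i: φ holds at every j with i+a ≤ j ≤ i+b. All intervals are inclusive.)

1

Evaluate at each i in [0,5]:
  i=0: ✗ (fails at j=1)
  i=1: ✗ (fails at j=1)
  i=2: ✗ (fails at j=2)
  i=3: ✓ (all of [3,7])
  i=4: ✗ (fails at j=8)
  i=5: ✗ (fails at j=8)
Positions where it holds: {3} → 1.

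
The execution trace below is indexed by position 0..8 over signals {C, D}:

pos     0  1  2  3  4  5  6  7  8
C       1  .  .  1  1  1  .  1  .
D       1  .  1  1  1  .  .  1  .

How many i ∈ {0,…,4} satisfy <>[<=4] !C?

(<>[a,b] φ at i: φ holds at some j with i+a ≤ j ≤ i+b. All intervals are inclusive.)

Evaluate at each i in [0,4]:
  i=0: ✓ (witness j=1)
  i=1: ✓ (witness j=1)
  i=2: ✓ (witness j=2)
  i=3: ✓ (witness j=6)
  i=4: ✓ (witness j=6)
Positions where it holds: {0, 1, 2, 3, 4} → 5.

5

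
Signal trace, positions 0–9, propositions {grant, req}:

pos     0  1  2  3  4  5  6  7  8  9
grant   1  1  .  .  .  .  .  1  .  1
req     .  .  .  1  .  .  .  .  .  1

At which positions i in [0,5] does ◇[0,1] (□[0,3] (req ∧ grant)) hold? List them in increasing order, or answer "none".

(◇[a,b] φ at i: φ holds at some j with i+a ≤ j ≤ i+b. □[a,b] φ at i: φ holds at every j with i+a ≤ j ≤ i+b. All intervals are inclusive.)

none

Evaluate at each i in [0,5]:
  i=0: ✗ (none in [0,1])
  i=1: ✗ (none in [1,2])
  i=2: ✗ (none in [2,3])
  i=3: ✗ (none in [3,4])
  i=4: ✗ (none in [4,5])
  i=5: ✗ (none in [5,6])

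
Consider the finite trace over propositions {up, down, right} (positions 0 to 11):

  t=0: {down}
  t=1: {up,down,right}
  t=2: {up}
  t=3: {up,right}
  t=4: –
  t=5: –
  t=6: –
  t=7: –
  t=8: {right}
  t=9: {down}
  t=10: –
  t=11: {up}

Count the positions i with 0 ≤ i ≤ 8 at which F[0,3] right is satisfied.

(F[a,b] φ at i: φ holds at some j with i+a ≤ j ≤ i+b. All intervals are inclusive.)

8

Evaluate at each i in [0,8]:
  i=0: ✓ (witness j=1)
  i=1: ✓ (witness j=1)
  i=2: ✓ (witness j=3)
  i=3: ✓ (witness j=3)
  i=4: ✗ (none in [4,7])
  i=5: ✓ (witness j=8)
  i=6: ✓ (witness j=8)
  i=7: ✓ (witness j=8)
  i=8: ✓ (witness j=8)
Positions where it holds: {0, 1, 2, 3, 5, 6, 7, 8} → 8.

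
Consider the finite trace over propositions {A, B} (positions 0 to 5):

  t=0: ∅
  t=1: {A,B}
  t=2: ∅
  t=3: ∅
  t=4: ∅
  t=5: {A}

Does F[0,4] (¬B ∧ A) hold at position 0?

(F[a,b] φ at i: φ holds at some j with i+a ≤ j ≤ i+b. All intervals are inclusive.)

False

Check (¬B ∧ A) at each j in [0,4]:
  j=0: false
  j=1: false
  j=2: false
  j=3: false
  j=4: false
No position in the window satisfies it → formula fails.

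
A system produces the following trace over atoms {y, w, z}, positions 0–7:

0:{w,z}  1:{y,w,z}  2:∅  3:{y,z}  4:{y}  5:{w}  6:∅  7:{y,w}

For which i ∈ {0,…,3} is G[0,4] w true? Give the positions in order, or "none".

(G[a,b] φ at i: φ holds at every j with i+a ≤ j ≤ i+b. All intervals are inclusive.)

none

Evaluate at each i in [0,3]:
  i=0: ✗ (fails at j=2)
  i=1: ✗ (fails at j=2)
  i=2: ✗ (fails at j=2)
  i=3: ✗ (fails at j=3)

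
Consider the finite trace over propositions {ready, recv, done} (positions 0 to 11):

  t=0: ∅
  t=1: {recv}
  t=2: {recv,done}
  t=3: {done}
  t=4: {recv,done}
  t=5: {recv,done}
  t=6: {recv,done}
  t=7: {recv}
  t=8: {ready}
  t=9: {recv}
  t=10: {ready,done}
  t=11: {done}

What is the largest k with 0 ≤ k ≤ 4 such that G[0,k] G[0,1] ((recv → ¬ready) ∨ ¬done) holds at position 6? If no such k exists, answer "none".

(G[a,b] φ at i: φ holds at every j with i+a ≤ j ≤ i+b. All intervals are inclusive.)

G[0,1] ((recv → ¬ready) ∨ ¬done) must hold from j=6 onward; find where it first fails.
  j=6: holds
  j=7: holds
  j=8: holds
  j=9: holds
  j=10: holds
Holds through j=10; largest k = 4.

4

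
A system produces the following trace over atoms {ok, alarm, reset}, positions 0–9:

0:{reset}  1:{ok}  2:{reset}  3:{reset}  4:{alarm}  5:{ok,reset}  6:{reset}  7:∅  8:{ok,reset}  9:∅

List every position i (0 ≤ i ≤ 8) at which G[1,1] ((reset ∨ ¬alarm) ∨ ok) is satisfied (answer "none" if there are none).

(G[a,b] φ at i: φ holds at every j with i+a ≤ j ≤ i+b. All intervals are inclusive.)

Evaluate at each i in [0,8]:
  i=0: ✓ (all of [1,1])
  i=1: ✓ (all of [2,2])
  i=2: ✓ (all of [3,3])
  i=3: ✗ (fails at j=4)
  i=4: ✓ (all of [5,5])
  i=5: ✓ (all of [6,6])
  i=6: ✓ (all of [7,7])
  i=7: ✓ (all of [8,8])
  i=8: ✓ (all of [9,9])

0, 1, 2, 4, 5, 6, 7, 8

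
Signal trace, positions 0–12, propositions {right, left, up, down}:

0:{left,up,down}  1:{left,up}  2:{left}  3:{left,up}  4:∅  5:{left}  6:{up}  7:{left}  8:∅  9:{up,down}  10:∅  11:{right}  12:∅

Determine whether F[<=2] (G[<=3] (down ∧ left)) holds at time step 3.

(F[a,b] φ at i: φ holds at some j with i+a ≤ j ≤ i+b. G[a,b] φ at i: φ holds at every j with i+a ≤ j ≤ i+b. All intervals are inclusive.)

False

Check G[<=3] (down ∧ left) at each j in [3,5]:
  j=3: fails at 3
  j=4: fails at 4
  j=5: fails at 5
No position in the window satisfies it → formula fails.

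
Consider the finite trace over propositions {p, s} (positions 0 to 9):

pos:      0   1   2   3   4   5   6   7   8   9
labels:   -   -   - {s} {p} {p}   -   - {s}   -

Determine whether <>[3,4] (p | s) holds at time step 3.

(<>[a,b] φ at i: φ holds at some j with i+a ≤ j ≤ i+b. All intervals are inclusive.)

Check (p | s) at each j in [6,7]:
  j=6: false
  j=7: false
No position in the window satisfies it → formula fails.

No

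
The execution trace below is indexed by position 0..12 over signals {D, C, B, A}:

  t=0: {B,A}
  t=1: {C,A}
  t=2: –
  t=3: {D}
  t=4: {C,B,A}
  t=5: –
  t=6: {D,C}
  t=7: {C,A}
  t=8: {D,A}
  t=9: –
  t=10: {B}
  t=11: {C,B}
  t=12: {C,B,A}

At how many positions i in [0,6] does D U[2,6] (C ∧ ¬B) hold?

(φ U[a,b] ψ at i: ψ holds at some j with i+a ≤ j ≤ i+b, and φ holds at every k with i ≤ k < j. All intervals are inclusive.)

0

Evaluate at each i in [0,6]:
  i=0: ✗ (lhs fails at k=0 before rhs at j=6)
  i=1: ✗ (lhs fails at k=1 before rhs at j=6)
  i=2: ✗ (lhs fails at k=2 before rhs at j=6)
  i=3: ✗ (lhs fails at k=4 before rhs at j=6)
  i=4: ✗ (lhs fails at k=4 before rhs at j=6)
  i=5: ✗ (lhs fails at k=5 before rhs at j=7)
  i=6: ✗ (no rhs in [8,12])
Positions where it holds: {} → 0.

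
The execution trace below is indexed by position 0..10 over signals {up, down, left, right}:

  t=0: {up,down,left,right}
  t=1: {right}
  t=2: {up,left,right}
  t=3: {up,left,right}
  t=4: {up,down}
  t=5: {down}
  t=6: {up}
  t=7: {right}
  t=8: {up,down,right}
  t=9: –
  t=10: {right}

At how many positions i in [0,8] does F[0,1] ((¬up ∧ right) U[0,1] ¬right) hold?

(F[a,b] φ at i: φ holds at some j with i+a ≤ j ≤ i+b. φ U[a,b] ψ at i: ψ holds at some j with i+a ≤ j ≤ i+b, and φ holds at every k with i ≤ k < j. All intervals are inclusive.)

5

Evaluate at each i in [0,8]:
  i=0: ✗ (none in [0,1])
  i=1: ✗ (none in [1,2])
  i=2: ✗ (none in [2,3])
  i=3: ✓ (witness j=4)
  i=4: ✓ (witness j=4)
  i=5: ✓ (witness j=5)
  i=6: ✓ (witness j=6)
  i=7: ✗ (none in [7,8])
  i=8: ✓ (witness j=9)
Positions where it holds: {3, 4, 5, 6, 8} → 5.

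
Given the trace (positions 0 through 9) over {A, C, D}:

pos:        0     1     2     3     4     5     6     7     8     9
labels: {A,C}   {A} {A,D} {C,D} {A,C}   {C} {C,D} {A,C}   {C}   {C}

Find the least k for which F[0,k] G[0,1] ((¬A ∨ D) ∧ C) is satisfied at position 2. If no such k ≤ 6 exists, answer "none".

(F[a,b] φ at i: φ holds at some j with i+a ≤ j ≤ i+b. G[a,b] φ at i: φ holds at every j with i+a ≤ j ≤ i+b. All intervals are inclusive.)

3

Scan j = 2,3,… for G[0,1] ((¬A ∨ D) ∧ C):
  j=2: fails
  j=3: fails
  j=4: fails
  j=5: holds
First hit at j=5, so smallest k = 5-2 = 3.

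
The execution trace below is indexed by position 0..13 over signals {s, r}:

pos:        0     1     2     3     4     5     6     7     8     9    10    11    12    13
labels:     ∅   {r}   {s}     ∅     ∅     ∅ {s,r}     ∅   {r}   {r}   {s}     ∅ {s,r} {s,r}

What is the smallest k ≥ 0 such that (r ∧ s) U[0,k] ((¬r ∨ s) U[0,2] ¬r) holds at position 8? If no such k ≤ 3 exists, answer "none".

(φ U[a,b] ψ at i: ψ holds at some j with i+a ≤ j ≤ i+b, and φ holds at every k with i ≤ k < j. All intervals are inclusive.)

Need earliest j ≥ 8 with ((¬r ∨ s) U[0,2] ¬r), and (r ∧ s) at every k in [8,j-1].
  j=8: rhs fails.
  j=9: rhs fails.
  j=10: rhs holds but lhs fails at k=8.
  j=11: rhs holds but lhs fails at k=8.
No witness within the range → none.

none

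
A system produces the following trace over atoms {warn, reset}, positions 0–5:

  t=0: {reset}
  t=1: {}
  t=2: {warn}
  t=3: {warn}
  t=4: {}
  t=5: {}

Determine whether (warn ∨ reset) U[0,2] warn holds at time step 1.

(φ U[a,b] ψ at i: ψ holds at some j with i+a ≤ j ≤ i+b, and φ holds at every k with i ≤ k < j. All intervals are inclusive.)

False

Need some j in [1,3] with warn, and (warn ∨ reset) at every k in [1,j-1].
  j=1: warn false.
  j=2: warn holds, but (warn ∨ reset) fails at k=1 → not this j.
  j=3: warn holds, but (warn ∨ reset) fails at k=1 → not this j.
No j in the window works → until fails.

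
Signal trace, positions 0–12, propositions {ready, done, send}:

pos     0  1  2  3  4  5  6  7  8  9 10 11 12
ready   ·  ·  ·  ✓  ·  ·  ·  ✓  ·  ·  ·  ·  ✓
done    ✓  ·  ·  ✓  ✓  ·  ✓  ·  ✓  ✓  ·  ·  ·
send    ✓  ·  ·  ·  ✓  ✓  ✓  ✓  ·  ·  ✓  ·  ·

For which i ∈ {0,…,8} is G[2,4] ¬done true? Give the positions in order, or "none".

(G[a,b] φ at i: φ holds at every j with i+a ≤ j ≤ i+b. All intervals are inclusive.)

Evaluate at each i in [0,8]:
  i=0: ✗ (fails at j=3)
  i=1: ✗ (fails at j=3)
  i=2: ✗ (fails at j=4)
  i=3: ✗ (fails at j=6)
  i=4: ✗ (fails at j=6)
  i=5: ✗ (fails at j=8)
  i=6: ✗ (fails at j=8)
  i=7: ✗ (fails at j=9)
  i=8: ✓ (all of [10,12])

8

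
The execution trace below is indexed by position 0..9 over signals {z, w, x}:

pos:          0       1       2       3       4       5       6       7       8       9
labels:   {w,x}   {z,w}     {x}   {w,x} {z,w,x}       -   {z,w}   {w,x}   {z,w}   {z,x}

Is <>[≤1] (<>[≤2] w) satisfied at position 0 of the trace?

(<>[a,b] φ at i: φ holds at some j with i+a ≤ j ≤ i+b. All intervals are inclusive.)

Yes

Check <>[≤2] w at each j in [0,1]:
  j=0: holds (witness at 0)
  j=1: holds (witness at 1)
Found at j=0 → formula holds.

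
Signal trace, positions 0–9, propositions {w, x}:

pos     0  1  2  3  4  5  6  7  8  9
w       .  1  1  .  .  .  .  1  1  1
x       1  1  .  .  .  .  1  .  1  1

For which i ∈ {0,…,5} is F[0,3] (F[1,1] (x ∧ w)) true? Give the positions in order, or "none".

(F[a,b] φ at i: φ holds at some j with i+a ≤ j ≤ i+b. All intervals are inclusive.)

0, 4, 5

Evaluate at each i in [0,5]:
  i=0: ✓ (witness j=0)
  i=1: ✗ (none in [1,4])
  i=2: ✗ (none in [2,5])
  i=3: ✗ (none in [3,6])
  i=4: ✓ (witness j=7)
  i=5: ✓ (witness j=7)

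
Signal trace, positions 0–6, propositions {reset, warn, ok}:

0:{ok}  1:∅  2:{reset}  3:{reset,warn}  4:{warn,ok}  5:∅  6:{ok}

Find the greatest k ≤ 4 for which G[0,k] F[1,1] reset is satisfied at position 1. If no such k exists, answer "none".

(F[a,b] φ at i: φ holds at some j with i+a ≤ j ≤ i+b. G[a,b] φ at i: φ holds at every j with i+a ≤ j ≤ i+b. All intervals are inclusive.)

F[1,1] reset must hold from j=1 onward; find where it first fails.
  j=1: holds
  j=2: holds
  j=3: fails
Holds on [1,2], so largest k = 1.

1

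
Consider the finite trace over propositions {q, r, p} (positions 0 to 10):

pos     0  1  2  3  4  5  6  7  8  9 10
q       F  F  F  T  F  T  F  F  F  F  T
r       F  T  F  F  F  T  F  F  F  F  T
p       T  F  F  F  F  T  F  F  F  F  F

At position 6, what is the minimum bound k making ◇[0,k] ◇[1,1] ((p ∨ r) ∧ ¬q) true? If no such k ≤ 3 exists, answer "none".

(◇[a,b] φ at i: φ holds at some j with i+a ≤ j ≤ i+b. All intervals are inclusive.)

Scan j = 6,7,… for ◇[1,1] ((p ∨ r) ∧ ¬q):
  j=6: fails
  j=7: fails
  j=8: fails
  j=9: fails
No j in [6,9] satisfies it → none.

none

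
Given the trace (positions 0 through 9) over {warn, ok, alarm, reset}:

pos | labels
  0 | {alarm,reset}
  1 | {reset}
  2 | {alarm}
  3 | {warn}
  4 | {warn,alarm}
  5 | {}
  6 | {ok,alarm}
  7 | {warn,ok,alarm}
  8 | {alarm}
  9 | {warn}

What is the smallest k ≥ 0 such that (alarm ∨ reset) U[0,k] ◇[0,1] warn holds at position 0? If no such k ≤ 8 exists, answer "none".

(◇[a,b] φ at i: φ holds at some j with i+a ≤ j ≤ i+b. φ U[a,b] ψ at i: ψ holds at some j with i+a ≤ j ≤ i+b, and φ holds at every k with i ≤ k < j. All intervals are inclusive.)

2

Need earliest j ≥ 0 with ◇[0,1] warn, and (alarm ∨ reset) at every k in [0,j-1].
  j=0: rhs fails.
  j=1: rhs fails.
  j=2: rhs holds; lhs holds on [0,1]. k = 2.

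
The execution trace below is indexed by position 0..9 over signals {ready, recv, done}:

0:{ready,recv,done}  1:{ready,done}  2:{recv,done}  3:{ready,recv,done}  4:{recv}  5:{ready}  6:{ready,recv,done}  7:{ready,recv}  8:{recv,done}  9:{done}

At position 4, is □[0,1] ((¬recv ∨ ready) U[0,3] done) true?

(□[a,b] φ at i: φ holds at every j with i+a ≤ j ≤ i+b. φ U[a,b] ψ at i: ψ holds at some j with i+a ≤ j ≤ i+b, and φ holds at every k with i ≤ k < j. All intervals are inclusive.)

Check ((¬recv ∨ ready) U[0,3] done) at every j in [4,5]:
  j=4: fails
  j=5: holds
Fails at j=4 → formula fails.

False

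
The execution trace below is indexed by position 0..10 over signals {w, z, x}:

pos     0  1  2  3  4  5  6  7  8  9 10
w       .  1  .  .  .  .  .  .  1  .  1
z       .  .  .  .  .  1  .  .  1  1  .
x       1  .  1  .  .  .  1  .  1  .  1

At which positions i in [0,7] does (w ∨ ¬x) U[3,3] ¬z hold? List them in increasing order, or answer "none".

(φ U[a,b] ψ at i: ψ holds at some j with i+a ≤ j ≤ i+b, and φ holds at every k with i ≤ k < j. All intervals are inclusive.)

Evaluate at each i in [0,7]:
  i=0: ✗ (lhs fails at k=0 before rhs at j=3)
  i=1: ✗ (lhs fails at k=2 before rhs at j=4)
  i=2: ✗ (no rhs in [5,5])
  i=3: ✓ (rhs at j=6; lhs holds on [3,5])
  i=4: ✗ (lhs fails at k=6 before rhs at j=7)
  i=5: ✗ (no rhs in [8,8])
  i=6: ✗ (no rhs in [9,9])
  i=7: ✓ (rhs at j=10; lhs holds on [7,9])

3, 7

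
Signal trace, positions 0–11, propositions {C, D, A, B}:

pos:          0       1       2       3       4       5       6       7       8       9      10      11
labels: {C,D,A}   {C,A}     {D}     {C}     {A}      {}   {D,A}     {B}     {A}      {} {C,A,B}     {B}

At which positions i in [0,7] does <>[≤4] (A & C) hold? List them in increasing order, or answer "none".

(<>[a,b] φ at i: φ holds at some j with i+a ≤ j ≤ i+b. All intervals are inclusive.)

0, 1, 6, 7

Evaluate at each i in [0,7]:
  i=0: ✓ (witness j=0)
  i=1: ✓ (witness j=1)
  i=2: ✗ (none in [2,6])
  i=3: ✗ (none in [3,7])
  i=4: ✗ (none in [4,8])
  i=5: ✗ (none in [5,9])
  i=6: ✓ (witness j=10)
  i=7: ✓ (witness j=10)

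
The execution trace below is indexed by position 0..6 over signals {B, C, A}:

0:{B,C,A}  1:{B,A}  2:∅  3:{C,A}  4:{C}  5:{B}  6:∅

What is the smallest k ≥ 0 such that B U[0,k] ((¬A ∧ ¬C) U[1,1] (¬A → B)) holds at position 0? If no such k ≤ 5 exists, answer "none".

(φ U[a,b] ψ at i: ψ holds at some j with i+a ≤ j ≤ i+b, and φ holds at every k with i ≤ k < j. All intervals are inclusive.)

Need earliest j ≥ 0 with ((¬A ∧ ¬C) U[1,1] (¬A → B)), and B at every k in [0,j-1].
  j=0: rhs fails.
  j=1: rhs fails.
  j=2: rhs holds; lhs holds on [0,1]. k = 2.

2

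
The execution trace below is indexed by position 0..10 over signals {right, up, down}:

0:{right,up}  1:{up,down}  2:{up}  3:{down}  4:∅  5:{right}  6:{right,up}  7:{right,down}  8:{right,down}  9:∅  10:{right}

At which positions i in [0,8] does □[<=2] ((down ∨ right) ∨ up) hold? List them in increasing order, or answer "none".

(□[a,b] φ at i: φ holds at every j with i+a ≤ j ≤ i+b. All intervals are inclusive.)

0, 1, 5, 6

Evaluate at each i in [0,8]:
  i=0: ✓ (all of [0,2])
  i=1: ✓ (all of [1,3])
  i=2: ✗ (fails at j=4)
  i=3: ✗ (fails at j=4)
  i=4: ✗ (fails at j=4)
  i=5: ✓ (all of [5,7])
  i=6: ✓ (all of [6,8])
  i=7: ✗ (fails at j=9)
  i=8: ✗ (fails at j=9)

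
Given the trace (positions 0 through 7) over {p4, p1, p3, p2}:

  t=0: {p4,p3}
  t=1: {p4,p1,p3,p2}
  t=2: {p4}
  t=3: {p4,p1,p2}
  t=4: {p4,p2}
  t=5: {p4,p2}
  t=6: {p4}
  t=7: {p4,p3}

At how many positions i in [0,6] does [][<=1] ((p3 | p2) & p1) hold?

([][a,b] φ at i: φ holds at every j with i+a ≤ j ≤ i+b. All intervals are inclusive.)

0

Evaluate at each i in [0,6]:
  i=0: ✗ (fails at j=0)
  i=1: ✗ (fails at j=2)
  i=2: ✗ (fails at j=2)
  i=3: ✗ (fails at j=4)
  i=4: ✗ (fails at j=4)
  i=5: ✗ (fails at j=5)
  i=6: ✗ (fails at j=6)
Positions where it holds: {} → 0.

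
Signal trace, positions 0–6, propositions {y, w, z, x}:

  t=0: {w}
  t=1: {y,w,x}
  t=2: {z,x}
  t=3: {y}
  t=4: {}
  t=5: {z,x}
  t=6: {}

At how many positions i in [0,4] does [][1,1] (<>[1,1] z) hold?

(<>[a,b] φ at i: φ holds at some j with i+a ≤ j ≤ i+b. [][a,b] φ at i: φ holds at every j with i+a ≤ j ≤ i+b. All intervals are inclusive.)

Evaluate at each i in [0,4]:
  i=0: ✓ (all of [1,1])
  i=1: ✗ (fails at j=2)
  i=2: ✗ (fails at j=3)
  i=3: ✓ (all of [4,4])
  i=4: ✗ (fails at j=5)
Positions where it holds: {0, 3} → 2.

2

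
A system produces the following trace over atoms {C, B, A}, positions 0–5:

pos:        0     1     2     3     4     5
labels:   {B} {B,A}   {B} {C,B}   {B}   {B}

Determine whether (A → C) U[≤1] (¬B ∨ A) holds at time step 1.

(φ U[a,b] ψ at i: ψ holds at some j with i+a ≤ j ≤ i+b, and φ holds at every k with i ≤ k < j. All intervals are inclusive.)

Need some j in [1,2] with (¬B ∨ A), and (A → C) at every k in [1,j-1].
  j=1: (¬B ∨ A) holds; no prefix to check → satisfied.

Holds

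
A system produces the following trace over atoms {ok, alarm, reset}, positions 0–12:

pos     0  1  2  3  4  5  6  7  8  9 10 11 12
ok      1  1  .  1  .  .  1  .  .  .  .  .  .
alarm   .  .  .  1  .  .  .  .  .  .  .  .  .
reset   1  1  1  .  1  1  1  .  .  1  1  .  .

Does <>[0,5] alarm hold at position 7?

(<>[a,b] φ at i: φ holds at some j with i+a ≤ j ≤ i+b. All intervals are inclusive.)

False

Check alarm at each j in [7,12]:
  j=7: false
  j=8: false
  j=9: false
  j=10: false
  j=11: false
  j=12: false
No position in the window satisfies it → formula fails.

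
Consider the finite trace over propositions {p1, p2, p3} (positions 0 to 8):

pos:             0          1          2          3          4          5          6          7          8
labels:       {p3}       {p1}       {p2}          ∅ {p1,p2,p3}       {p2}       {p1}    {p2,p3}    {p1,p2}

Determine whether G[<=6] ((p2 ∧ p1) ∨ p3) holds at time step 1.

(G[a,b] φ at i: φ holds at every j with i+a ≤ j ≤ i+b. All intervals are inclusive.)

Check ((p2 ∧ p1) ∨ p3) at every j in [1,7]:
  j=1: false
  j=2: false
  j=3: false
  j=4: true
  j=5: false
  j=6: false
  j=7: true
Fails at j=1 → formula fails.

No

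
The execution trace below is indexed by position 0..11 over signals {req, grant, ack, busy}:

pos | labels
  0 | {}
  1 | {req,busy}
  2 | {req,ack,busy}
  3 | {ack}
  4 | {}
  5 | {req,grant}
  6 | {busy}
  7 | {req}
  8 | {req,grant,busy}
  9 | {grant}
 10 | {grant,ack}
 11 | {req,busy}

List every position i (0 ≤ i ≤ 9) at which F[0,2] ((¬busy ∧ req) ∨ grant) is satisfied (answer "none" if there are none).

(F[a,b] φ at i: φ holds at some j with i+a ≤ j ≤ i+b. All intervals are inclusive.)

3, 4, 5, 6, 7, 8, 9

Evaluate at each i in [0,9]:
  i=0: ✗ (none in [0,2])
  i=1: ✗ (none in [1,3])
  i=2: ✗ (none in [2,4])
  i=3: ✓ (witness j=5)
  i=4: ✓ (witness j=5)
  i=5: ✓ (witness j=5)
  i=6: ✓ (witness j=7)
  i=7: ✓ (witness j=7)
  i=8: ✓ (witness j=8)
  i=9: ✓ (witness j=9)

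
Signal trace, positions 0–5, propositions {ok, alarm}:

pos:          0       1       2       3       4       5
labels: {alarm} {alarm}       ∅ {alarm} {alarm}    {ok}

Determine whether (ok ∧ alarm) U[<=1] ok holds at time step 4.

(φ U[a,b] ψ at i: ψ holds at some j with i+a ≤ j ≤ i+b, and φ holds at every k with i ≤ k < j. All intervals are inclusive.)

Need some j in [4,5] with ok, and (ok ∧ alarm) at every k in [4,j-1].
  j=4: ok false.
  j=5: ok holds, but (ok ∧ alarm) fails at k=4 → not this j.
No j in the window works → until fails.

Does not hold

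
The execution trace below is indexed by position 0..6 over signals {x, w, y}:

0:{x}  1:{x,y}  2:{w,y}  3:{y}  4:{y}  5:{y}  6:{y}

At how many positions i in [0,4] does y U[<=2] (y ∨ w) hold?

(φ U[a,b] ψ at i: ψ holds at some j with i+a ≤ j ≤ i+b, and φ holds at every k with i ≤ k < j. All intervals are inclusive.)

Evaluate at each i in [0,4]:
  i=0: ✗ (lhs fails at k=0 before rhs at j=1)
  i=1: ✓ (rhs at j=1)
  i=2: ✓ (rhs at j=2)
  i=3: ✓ (rhs at j=3)
  i=4: ✓ (rhs at j=4)
Positions where it holds: {1, 2, 3, 4} → 4.

4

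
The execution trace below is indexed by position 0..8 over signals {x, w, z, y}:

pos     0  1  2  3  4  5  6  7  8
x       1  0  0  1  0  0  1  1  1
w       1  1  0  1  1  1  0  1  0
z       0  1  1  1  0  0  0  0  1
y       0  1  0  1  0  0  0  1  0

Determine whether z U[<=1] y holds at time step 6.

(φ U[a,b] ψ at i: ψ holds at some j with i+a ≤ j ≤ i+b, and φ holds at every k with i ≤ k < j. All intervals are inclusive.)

False

Need some j in [6,7] with y, and z at every k in [6,j-1].
  j=6: y false.
  j=7: y holds, but z fails at k=6 → not this j.
No j in the window works → until fails.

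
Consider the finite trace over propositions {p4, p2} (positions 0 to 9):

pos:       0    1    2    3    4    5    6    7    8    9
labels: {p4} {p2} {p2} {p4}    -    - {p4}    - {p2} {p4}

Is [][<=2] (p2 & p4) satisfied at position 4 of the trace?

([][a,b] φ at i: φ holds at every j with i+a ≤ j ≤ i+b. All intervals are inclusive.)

Check (p2 & p4) at every j in [4,6]:
  j=4: false
  j=5: false
  j=6: false
Fails at j=4 → formula fails.

No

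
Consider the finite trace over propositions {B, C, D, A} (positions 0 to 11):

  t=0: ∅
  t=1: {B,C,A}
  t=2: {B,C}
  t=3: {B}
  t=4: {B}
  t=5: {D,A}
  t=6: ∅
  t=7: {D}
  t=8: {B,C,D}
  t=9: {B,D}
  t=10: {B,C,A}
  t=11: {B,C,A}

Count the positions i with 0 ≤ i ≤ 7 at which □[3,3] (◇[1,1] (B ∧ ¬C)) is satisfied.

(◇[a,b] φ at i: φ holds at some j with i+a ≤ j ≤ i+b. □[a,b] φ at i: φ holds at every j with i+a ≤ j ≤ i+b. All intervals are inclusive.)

2

Evaluate at each i in [0,7]:
  i=0: ✓ (all of [3,3])
  i=1: ✗ (fails at j=4)
  i=2: ✗ (fails at j=5)
  i=3: ✗ (fails at j=6)
  i=4: ✗ (fails at j=7)
  i=5: ✓ (all of [8,8])
  i=6: ✗ (fails at j=9)
  i=7: ✗ (fails at j=10)
Positions where it holds: {0, 5} → 2.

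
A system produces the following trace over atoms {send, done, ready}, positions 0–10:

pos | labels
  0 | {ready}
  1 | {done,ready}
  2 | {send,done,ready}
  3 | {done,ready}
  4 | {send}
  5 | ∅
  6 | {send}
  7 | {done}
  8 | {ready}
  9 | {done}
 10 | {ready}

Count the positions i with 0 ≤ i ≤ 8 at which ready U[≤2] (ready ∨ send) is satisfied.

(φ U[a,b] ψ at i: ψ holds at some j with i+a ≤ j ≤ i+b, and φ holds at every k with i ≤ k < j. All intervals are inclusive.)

7

Evaluate at each i in [0,8]:
  i=0: ✓ (rhs at j=0)
  i=1: ✓ (rhs at j=1)
  i=2: ✓ (rhs at j=2)
  i=3: ✓ (rhs at j=3)
  i=4: ✓ (rhs at j=4)
  i=5: ✗ (lhs fails at k=5 before rhs at j=6)
  i=6: ✓ (rhs at j=6)
  i=7: ✗ (lhs fails at k=7 before rhs at j=8)
  i=8: ✓ (rhs at j=8)
Positions where it holds: {0, 1, 2, 3, 4, 6, 8} → 7.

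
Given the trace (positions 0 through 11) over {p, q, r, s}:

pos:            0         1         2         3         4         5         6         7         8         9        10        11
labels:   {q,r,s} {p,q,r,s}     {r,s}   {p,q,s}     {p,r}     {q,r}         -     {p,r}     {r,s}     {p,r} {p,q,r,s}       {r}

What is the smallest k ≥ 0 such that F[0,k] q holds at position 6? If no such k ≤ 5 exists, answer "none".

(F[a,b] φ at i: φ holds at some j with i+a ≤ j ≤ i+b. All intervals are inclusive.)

Scan j = 6,7,… for q:
  j=6: fails
  j=7: fails
  j=8: fails
  j=9: fails
  j=10: holds
First hit at j=10, so smallest k = 10-6 = 4.

4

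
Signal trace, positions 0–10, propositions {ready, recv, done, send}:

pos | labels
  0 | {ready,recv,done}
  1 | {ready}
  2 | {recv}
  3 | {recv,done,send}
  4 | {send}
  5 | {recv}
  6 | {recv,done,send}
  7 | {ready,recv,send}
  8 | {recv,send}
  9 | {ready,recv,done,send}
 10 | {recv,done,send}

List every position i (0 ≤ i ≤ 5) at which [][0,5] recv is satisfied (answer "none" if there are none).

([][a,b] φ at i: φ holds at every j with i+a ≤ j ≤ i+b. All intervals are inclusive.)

Evaluate at each i in [0,5]:
  i=0: ✗ (fails at j=1)
  i=1: ✗ (fails at j=1)
  i=2: ✗ (fails at j=4)
  i=3: ✗ (fails at j=4)
  i=4: ✗ (fails at j=4)
  i=5: ✓ (all of [5,10])

5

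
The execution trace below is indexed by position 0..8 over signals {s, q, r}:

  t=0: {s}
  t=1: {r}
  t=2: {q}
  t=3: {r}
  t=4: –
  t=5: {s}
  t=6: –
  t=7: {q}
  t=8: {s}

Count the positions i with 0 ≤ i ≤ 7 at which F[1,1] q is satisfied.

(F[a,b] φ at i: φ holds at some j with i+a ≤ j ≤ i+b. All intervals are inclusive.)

Evaluate at each i in [0,7]:
  i=0: ✗ (none in [1,1])
  i=1: ✓ (witness j=2)
  i=2: ✗ (none in [3,3])
  i=3: ✗ (none in [4,4])
  i=4: ✗ (none in [5,5])
  i=5: ✗ (none in [6,6])
  i=6: ✓ (witness j=7)
  i=7: ✗ (none in [8,8])
Positions where it holds: {1, 6} → 2.

2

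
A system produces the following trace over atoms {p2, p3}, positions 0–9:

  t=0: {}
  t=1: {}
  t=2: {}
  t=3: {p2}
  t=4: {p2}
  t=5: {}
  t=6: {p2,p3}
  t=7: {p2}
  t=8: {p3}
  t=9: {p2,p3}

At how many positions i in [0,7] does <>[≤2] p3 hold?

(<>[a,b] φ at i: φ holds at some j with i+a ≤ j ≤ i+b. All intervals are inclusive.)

4

Evaluate at each i in [0,7]:
  i=0: ✗ (none in [0,2])
  i=1: ✗ (none in [1,3])
  i=2: ✗ (none in [2,4])
  i=3: ✗ (none in [3,5])
  i=4: ✓ (witness j=6)
  i=5: ✓ (witness j=6)
  i=6: ✓ (witness j=6)
  i=7: ✓ (witness j=8)
Positions where it holds: {4, 5, 6, 7} → 4.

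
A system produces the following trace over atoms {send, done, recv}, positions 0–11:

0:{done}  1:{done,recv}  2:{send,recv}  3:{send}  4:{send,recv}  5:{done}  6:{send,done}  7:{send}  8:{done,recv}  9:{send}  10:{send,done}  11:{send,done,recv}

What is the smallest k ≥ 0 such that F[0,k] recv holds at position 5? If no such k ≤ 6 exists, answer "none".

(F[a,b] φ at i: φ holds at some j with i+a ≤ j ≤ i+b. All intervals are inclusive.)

3

Scan j = 5,6,… for recv:
  j=5: fails
  j=6: fails
  j=7: fails
  j=8: holds
First hit at j=8, so smallest k = 8-5 = 3.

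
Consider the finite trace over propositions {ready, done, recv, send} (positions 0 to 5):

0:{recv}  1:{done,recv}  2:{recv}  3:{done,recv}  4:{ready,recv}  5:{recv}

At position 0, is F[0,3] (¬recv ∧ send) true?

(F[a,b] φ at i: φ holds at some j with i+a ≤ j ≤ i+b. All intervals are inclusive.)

Does not hold

Check (¬recv ∧ send) at each j in [0,3]:
  j=0: false
  j=1: false
  j=2: false
  j=3: false
No position in the window satisfies it → formula fails.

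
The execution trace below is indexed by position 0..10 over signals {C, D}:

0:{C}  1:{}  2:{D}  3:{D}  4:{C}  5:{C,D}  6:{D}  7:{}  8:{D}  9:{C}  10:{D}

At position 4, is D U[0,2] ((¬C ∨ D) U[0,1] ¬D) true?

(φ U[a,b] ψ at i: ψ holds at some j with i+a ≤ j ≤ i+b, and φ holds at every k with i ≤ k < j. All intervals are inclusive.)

Need some j in [4,6] with ((¬C ∨ D) U[0,1] ¬D), and D at every k in [4,j-1].
  j=4: ((¬C ∨ D) U[0,1] ¬D) holds; no prefix to check → satisfied.

Yes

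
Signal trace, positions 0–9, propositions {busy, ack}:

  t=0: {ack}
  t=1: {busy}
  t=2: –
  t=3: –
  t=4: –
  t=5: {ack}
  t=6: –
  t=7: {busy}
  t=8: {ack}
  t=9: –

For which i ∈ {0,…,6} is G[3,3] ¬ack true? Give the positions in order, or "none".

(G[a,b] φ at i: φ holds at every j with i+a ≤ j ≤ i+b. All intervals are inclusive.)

Evaluate at each i in [0,6]:
  i=0: ✓ (all of [3,3])
  i=1: ✓ (all of [4,4])
  i=2: ✗ (fails at j=5)
  i=3: ✓ (all of [6,6])
  i=4: ✓ (all of [7,7])
  i=5: ✗ (fails at j=8)
  i=6: ✓ (all of [9,9])

0, 1, 3, 4, 6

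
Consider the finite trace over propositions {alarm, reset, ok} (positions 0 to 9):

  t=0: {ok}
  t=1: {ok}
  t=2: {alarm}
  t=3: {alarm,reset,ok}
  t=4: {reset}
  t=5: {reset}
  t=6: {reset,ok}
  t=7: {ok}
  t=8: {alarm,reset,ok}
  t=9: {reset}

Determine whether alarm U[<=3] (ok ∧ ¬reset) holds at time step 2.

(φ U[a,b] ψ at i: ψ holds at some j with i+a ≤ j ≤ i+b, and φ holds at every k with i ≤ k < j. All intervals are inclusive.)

Does not hold

Need some j in [2,5] with (ok ∧ ¬reset), and alarm at every k in [2,j-1].
  j=2: (ok ∧ ¬reset) false.
  j=3: (ok ∧ ¬reset) false.
  j=4: (ok ∧ ¬reset) false.
  j=5: (ok ∧ ¬reset) false.
No j in the window works → until fails.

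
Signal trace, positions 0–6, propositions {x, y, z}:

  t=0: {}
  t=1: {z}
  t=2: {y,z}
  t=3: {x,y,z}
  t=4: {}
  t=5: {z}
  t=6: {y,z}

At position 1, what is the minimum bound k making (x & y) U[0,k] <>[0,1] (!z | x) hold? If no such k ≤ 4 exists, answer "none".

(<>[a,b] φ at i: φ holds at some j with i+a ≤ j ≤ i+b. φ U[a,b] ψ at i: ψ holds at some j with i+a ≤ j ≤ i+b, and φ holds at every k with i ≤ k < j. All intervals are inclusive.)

none

Need earliest j ≥ 1 with <>[0,1] (!z | x), and (x & y) at every k in [1,j-1].
  j=1: rhs fails.
  j=2: rhs holds but lhs fails at k=1.
  j=3: rhs holds but lhs fails at k=1.
  j=4: rhs holds but lhs fails at k=1.
  j=5: rhs fails.
No witness within the range → none.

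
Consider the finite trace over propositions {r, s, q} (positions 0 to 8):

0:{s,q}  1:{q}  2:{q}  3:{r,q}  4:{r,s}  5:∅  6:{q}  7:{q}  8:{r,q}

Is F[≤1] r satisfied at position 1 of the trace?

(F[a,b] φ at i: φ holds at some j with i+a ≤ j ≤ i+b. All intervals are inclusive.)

Check r at each j in [1,2]:
  j=1: false
  j=2: false
No position in the window satisfies it → formula fails.

False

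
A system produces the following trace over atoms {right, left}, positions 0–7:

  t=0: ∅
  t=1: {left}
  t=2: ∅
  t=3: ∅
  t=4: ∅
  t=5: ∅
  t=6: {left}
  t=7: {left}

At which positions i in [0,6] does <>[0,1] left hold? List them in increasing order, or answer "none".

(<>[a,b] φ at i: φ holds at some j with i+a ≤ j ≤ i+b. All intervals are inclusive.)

Evaluate at each i in [0,6]:
  i=0: ✓ (witness j=1)
  i=1: ✓ (witness j=1)
  i=2: ✗ (none in [2,3])
  i=3: ✗ (none in [3,4])
  i=4: ✗ (none in [4,5])
  i=5: ✓ (witness j=6)
  i=6: ✓ (witness j=6)

0, 1, 5, 6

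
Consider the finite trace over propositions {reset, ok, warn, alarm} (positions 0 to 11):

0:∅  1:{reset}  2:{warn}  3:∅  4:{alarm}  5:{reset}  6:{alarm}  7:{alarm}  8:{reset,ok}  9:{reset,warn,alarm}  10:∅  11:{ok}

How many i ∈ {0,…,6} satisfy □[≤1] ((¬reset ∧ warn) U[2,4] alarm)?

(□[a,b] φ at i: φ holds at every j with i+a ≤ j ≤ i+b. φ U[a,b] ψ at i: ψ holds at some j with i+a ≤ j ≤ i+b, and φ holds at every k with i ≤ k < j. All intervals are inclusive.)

0

Evaluate at each i in [0,6]:
  i=0: ✗ (fails at j=0)
  i=1: ✗ (fails at j=1)
  i=2: ✗ (fails at j=2)
  i=3: ✗ (fails at j=3)
  i=4: ✗ (fails at j=4)
  i=5: ✗ (fails at j=5)
  i=6: ✗ (fails at j=6)
Positions where it holds: {} → 0.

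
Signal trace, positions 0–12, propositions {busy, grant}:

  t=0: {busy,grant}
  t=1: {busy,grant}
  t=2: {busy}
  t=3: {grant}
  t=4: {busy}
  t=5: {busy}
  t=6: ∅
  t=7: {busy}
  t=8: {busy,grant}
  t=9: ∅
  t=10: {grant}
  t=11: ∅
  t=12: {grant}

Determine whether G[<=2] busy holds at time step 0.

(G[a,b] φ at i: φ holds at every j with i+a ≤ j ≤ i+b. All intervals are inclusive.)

Check busy at every j in [0,2]:
  j=0: true
  j=1: true
  j=2: true
All positions satisfy it → formula holds.

Holds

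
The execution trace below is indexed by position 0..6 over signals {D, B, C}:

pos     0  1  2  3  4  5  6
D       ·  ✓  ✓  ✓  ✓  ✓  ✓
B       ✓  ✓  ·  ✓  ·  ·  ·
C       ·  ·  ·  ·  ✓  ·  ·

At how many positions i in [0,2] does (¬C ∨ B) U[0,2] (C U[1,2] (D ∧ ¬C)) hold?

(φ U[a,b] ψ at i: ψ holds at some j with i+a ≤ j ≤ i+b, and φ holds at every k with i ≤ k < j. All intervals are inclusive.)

Evaluate at each i in [0,2]:
  i=0: ✗ (no rhs in [0,2])
  i=1: ✗ (no rhs in [1,3])
  i=2: ✓ (rhs at j=4; lhs holds on [2,3])
Positions where it holds: {2} → 1.

1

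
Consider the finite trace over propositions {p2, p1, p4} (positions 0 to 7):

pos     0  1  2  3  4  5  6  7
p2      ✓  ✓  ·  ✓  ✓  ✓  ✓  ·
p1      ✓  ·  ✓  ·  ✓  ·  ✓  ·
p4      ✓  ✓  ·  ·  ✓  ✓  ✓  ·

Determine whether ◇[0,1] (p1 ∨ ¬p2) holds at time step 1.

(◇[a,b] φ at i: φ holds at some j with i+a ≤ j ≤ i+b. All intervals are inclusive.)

Holds

Check (p1 ∨ ¬p2) at each j in [1,2]:
  j=1: false
  j=2: true
Found at j=2 → formula holds.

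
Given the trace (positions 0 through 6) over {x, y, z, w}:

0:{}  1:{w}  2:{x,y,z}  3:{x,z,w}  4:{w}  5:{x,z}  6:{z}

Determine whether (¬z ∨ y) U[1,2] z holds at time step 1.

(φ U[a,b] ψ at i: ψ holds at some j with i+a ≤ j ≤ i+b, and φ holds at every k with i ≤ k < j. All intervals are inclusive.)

Need some j in [2,3] with z, and (¬z ∨ y) at every k in [1,j-1].
  j=2: z holds; (¬z ∨ y) holds at every k in [1,1] → satisfied.

Holds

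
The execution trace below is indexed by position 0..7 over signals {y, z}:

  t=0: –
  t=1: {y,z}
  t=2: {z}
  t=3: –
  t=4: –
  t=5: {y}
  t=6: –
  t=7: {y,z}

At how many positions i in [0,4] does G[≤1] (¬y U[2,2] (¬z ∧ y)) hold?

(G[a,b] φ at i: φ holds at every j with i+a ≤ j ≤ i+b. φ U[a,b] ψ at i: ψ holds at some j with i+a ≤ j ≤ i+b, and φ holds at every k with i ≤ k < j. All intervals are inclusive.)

Evaluate at each i in [0,4]:
  i=0: ✗ (fails at j=0)
  i=1: ✗ (fails at j=1)
  i=2: ✗ (fails at j=2)
  i=3: ✗ (fails at j=4)
  i=4: ✗ (fails at j=4)
Positions where it holds: {} → 0.

0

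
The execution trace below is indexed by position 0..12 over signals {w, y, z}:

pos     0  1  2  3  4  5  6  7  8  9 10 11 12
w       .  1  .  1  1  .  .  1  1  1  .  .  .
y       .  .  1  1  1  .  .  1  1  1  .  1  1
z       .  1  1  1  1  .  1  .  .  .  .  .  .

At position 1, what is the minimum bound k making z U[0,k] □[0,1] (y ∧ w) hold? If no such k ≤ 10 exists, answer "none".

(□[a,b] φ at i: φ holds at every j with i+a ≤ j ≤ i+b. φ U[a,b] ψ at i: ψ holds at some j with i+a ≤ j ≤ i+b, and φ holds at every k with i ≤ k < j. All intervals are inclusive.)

Need earliest j ≥ 1 with □[0,1] (y ∧ w), and z at every k in [1,j-1].
  j=1: rhs fails.
  j=2: rhs fails.
  j=3: rhs holds; lhs holds on [1,2]. k = 2.

2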